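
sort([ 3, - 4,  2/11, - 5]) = [  -  5, - 4,2/11, 3] 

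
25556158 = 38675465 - 13119307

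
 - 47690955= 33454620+- 81145575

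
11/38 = 11/38 = 0.29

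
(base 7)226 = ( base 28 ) 46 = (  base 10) 118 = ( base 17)6G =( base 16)76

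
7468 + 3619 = 11087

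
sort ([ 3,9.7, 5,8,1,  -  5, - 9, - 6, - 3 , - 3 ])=[ - 9,-6,-5, - 3,-3, 1,3,5, 8,9.7]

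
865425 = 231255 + 634170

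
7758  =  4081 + 3677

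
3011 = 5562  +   - 2551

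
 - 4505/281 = -17 + 272/281 = - 16.03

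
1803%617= 569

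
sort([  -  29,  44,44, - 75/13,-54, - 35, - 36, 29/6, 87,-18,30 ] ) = [-54, - 36, - 35, - 29, - 18, - 75/13,29/6 , 30, 44,44, 87] 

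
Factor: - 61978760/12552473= - 2^3*5^1* 19^1*81551^1*12552473^ (  -  1)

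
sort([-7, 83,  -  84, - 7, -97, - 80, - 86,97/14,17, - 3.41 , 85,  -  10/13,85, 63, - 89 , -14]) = [ - 97, - 89, - 86, - 84, - 80, - 14,-7,-7, - 3.41, - 10/13,97/14,17,63,83,85, 85] 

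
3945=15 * 263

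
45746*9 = 411714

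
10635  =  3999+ 6636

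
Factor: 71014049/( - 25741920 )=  - 2^( - 5 ) * 3^( - 1) * 5^( - 1 ) * 17^1*1657^1*2521^1*53629^( - 1) 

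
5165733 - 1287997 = 3877736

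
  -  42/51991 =-1 + 51949/51991 = - 0.00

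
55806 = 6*9301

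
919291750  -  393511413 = 525780337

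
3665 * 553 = 2026745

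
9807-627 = 9180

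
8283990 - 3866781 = 4417209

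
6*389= 2334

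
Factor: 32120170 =2^1*5^1*83^1*38699^1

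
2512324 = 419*5996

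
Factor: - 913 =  - 11^1*83^1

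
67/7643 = 67/7643 = 0.01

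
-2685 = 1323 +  - 4008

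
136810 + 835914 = 972724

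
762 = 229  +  533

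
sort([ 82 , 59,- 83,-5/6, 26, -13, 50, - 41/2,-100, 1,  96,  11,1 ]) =[  -  100,  -  83, - 41/2,-13,-5/6, 1,1,11, 26, 50,  59,82, 96 ]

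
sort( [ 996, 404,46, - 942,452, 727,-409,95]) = [ - 942, - 409,46,95, 404,452, 727,  996 ]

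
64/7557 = 64/7557=0.01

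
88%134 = 88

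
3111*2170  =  6750870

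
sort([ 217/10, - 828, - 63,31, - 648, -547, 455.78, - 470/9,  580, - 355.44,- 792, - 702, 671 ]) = [ - 828,- 792, - 702,-648,-547 , - 355.44, - 63, - 470/9,217/10,31, 455.78 , 580, 671] 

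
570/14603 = 570/14603 = 0.04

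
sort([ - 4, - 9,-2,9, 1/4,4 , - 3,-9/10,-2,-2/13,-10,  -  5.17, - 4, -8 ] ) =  [ - 10,-9,- 8,-5.17, - 4, - 4 ,-3,-2, - 2, - 9/10, - 2/13,1/4,4,  9 ]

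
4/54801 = 4/54801 = 0.00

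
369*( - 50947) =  - 18799443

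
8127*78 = 633906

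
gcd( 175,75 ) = 25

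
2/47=2/47 = 0.04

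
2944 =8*368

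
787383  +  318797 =1106180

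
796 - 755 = 41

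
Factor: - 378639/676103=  - 3^2*42071^1 * 676103^(-1)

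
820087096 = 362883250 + 457203846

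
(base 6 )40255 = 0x14AB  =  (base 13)2540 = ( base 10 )5291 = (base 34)4JL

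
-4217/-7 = 602 + 3/7 = 602.43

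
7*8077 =56539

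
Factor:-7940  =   - 2^2 * 5^1*397^1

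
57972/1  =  57972 = 57972.00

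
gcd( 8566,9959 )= 1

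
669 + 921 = 1590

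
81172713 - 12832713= 68340000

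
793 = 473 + 320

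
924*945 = 873180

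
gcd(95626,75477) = 1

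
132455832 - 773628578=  - 641172746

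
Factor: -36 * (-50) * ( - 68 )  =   - 122400 = -2^5*3^2*5^2*17^1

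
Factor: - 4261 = -4261^1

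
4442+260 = 4702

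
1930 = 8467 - 6537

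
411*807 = 331677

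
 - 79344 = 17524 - 96868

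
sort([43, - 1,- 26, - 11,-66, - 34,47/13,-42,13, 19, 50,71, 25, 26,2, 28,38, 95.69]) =[ - 66, - 42,-34 , - 26, - 11, - 1,  2,47/13, 13, 19, 25, 26, 28, 38,43,50 , 71, 95.69 ] 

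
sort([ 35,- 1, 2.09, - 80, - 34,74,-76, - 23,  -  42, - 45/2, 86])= [-80,-76, - 42, - 34, - 23,  -  45/2,- 1, 2.09,35, 74,86 ]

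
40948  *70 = 2866360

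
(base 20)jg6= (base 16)1EF6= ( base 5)223201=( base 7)32052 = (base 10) 7926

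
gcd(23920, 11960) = 11960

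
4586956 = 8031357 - 3444401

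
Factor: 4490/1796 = 2^(  -  1 )*5^1 = 5/2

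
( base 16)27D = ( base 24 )12d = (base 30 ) L7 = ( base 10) 637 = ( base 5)10022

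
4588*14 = 64232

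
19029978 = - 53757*( - 354)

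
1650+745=2395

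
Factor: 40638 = 2^1*3^1*13^1*521^1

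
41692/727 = 41692/727 = 57.35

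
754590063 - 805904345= - 51314282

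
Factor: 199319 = 37^1 *5387^1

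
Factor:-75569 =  - 13^1*5813^1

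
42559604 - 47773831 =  - 5214227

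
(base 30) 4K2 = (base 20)aa2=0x106a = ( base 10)4202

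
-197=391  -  588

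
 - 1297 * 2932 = -3802804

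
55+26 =81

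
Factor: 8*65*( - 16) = -8320 = -  2^7*5^1*13^1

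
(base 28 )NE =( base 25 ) 118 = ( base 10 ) 658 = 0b1010010010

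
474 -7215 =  - 6741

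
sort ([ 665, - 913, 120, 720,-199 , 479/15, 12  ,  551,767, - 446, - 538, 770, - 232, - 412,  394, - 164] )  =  [-913, - 538,-446,-412 , -232, -199,-164,12, 479/15,120, 394,551, 665,720, 767 , 770] 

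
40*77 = 3080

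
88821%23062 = 19635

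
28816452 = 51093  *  564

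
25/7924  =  25/7924 = 0.00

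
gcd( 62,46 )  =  2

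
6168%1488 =216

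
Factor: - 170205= - 3^1*5^1*7^1*1621^1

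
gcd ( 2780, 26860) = 20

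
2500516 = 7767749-5267233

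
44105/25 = 1764 + 1/5 = 1764.20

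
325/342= 325/342 = 0.95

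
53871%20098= 13675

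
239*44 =10516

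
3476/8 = 869/2 = 434.50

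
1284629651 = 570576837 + 714052814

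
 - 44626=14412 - 59038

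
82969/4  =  20742+1/4 = 20742.25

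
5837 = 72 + 5765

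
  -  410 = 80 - 490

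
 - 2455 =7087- 9542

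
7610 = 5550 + 2060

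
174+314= 488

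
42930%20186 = 2558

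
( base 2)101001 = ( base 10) 41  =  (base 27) 1e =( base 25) 1G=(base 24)1H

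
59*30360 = 1791240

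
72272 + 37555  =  109827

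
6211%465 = 166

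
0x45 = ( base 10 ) 69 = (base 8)105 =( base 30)29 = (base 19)3c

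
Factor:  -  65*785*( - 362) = 18471050 = 2^1*5^2*13^1*  157^1 * 181^1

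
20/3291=20/3291 =0.01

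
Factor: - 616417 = -19^1*32443^1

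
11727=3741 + 7986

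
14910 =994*15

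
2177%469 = 301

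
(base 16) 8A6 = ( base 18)6f0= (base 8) 4246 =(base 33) 213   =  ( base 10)2214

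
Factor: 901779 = 3^1*300593^1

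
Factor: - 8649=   -  3^2*31^2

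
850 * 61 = 51850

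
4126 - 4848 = - 722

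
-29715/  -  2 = 14857 + 1/2=14857.50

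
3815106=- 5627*(-678) 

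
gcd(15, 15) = 15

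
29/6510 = 29/6510  =  0.00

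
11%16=11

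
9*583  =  5247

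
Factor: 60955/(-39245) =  - 47^ ( - 1)*73^1 =- 73/47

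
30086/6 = 5014 + 1/3 = 5014.33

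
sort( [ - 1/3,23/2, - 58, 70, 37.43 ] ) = [ - 58, - 1/3,23/2, 37.43,70]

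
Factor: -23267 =  -  53^1*439^1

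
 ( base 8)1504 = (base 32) Q4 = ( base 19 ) 260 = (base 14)43A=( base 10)836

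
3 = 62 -59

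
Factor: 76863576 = 2^3 * 3^1*97^1*137^1*241^1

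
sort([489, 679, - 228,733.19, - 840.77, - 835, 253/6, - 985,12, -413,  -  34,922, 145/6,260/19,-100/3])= [ -985, - 840.77, - 835, - 413, - 228,-34, -100/3 , 12,260/19, 145/6,253/6,489,679,733.19,922]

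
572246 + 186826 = 759072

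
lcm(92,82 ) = 3772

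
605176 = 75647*8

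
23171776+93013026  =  116184802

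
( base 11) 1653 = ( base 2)100001000011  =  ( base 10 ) 2115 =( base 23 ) 3MM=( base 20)55F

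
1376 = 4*344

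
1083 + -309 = 774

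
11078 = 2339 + 8739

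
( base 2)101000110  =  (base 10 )326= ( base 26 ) ce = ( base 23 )e4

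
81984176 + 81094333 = 163078509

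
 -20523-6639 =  - 27162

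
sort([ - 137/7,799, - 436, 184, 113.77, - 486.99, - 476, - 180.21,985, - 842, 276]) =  [ - 842, - 486.99, - 476, - 436, - 180.21, - 137/7, 113.77, 184, 276, 799 , 985]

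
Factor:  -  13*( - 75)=3^1*5^2 * 13^1 = 975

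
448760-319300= 129460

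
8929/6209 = 8929/6209= 1.44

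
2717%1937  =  780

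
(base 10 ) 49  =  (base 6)121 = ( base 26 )1N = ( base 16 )31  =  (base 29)1k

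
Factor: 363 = 3^1*11^2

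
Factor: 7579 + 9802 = 7^1 * 13^1 * 191^1 =17381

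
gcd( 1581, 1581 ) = 1581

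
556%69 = 4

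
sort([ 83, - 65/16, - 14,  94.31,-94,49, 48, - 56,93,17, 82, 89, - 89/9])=[ - 94,-56,-14, - 89/9,- 65/16, 17,48, 49, 82, 83,  89, 93 , 94.31 ] 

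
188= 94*2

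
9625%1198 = 41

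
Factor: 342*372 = 2^3 * 3^3* 19^1 * 31^1 = 127224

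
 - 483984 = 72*( - 6722 ) 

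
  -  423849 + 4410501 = 3986652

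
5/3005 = 1/601 = 0.00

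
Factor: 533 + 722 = 1255 = 5^1*251^1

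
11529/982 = 11529/982 = 11.74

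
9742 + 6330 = 16072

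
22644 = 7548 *3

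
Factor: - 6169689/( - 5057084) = 2^( - 2)* 3^4*59^1 * 1291^1 * 1264271^( - 1)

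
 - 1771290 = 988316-2759606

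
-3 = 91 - 94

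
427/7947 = 427/7947 = 0.05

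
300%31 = 21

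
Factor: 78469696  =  2^6* 19^1*47^1* 1373^1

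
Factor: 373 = 373^1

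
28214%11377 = 5460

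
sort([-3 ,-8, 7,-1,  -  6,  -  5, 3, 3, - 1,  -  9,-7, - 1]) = [-9,-8, - 7, - 6 ,- 5,-3, - 1,  -  1, - 1, 3, 3, 7] 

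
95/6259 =95/6259  =  0.02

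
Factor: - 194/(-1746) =1/9=3^ ( - 2)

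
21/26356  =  21/26356 =0.00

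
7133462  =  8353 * 854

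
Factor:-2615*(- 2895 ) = 7570425 = 3^1*5^2*193^1*523^1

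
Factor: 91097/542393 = 19^(-1 )*28547^(-1)*91097^1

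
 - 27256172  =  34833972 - 62090144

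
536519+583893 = 1120412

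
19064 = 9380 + 9684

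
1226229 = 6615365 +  - 5389136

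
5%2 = 1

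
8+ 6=14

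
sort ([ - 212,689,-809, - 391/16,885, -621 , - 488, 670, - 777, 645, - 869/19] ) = [ - 809, - 777,-621, - 488, - 212, - 869/19, - 391/16,645, 670, 689,885 ]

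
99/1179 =11/131= 0.08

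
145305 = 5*29061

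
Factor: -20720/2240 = - 37/4= -2^( - 2)*37^1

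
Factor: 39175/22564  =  2^( - 2 )*5^2*1567^1*5641^( -1) 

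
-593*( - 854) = 506422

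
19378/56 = 346+1/28 = 346.04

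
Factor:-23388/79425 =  - 7796/26475 = - 2^2*3^( - 1)*5^(  -  2)*353^( - 1)*1949^1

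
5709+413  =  6122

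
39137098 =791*49478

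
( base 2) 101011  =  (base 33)1A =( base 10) 43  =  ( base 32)1B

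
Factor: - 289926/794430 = - 3^1*5^( - 1 )*59^1*97^ (  -  1)= - 177/485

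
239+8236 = 8475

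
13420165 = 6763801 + 6656364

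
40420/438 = 20210/219=92.28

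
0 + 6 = 6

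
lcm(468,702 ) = 1404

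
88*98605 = 8677240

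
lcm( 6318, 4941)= 385398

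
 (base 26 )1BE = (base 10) 976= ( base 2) 1111010000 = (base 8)1720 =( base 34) so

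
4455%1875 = 705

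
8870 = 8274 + 596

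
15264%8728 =6536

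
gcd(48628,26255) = 1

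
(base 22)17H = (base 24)137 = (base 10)655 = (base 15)2DA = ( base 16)28F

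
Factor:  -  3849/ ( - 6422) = 2^ (- 1 )*3^1*13^ ( - 2 )*19^( - 1 ) * 1283^1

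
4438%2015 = 408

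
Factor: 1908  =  2^2*3^2*53^1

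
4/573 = 4/573 = 0.01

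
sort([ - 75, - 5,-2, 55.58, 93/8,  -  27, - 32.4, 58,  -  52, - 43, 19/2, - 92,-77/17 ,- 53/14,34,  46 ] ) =[ - 92, - 75, - 52 , - 43,-32.4,-27 ,-5, - 77/17,  -  53/14, - 2, 19/2,93/8, 34 , 46,  55.58 , 58]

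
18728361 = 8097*2313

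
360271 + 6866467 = 7226738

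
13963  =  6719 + 7244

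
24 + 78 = 102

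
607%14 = 5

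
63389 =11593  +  51796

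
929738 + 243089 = 1172827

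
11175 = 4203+6972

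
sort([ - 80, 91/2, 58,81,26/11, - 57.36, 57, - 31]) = [-80, - 57.36,- 31, 26/11, 91/2, 57 , 58, 81] 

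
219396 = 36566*6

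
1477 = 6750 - 5273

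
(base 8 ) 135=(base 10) 93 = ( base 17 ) 58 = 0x5D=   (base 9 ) 113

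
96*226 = 21696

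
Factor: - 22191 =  - 3^1*13^1*569^1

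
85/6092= 85/6092 = 0.01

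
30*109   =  3270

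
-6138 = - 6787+649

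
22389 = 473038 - 450649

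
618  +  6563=7181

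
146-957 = - 811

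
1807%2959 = 1807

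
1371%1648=1371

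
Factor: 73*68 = 2^2 *17^1*73^1 = 4964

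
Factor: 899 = 29^1 * 31^1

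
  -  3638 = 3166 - 6804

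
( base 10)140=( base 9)165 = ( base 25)5F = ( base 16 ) 8C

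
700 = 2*350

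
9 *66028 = 594252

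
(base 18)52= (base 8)134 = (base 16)5c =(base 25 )3H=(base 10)92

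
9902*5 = 49510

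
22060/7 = 3151 + 3/7 = 3151.43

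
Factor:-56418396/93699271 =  - 2^2*3^1*59^1*79687^1 * 93699271^( - 1)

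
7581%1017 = 462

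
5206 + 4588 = 9794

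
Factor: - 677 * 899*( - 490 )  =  2^1*5^1*7^2*29^1 * 31^1*677^1= 298225270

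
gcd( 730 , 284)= 2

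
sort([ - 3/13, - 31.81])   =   [ - 31.81,-3/13 ]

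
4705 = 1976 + 2729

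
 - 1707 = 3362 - 5069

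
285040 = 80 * 3563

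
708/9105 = 236/3035 = 0.08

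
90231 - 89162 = 1069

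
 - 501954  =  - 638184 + 136230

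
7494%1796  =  310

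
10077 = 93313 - 83236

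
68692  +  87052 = 155744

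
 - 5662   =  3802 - 9464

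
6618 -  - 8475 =15093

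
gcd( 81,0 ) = 81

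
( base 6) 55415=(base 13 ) 3686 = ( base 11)5884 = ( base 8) 17043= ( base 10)7715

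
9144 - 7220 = 1924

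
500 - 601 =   -  101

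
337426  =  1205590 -868164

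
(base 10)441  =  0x1B9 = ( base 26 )gp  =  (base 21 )100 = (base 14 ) 237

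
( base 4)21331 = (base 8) 1175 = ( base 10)637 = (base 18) 1H7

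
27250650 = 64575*422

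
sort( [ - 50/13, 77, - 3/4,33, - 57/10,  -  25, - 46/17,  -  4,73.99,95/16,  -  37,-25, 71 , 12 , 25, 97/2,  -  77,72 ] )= [ - 77, - 37,-25,-25, - 57/10, - 4,- 50/13, -46/17,  -  3/4,95/16,12,25,33,97/2, 71,72, 73.99,77]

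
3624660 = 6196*585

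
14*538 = 7532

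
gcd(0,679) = 679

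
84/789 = 28/263=0.11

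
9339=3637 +5702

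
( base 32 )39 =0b1101001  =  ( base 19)5A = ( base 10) 105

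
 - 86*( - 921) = 79206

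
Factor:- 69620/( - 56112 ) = 17405/14028 =2^( -2)*3^(-1)*5^1*7^ ( - 1)* 59^2*167^(-1)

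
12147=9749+2398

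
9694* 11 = 106634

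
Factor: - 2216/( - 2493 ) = 8/9 = 2^3*3^( -2)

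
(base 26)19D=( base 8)1633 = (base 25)1bn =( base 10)923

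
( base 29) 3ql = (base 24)5ha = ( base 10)3298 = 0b110011100010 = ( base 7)12421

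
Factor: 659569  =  659569^1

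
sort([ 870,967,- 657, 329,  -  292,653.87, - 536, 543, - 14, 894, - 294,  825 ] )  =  [ - 657 , - 536, - 294, - 292, - 14 , 329, 543,653.87,825, 870, 894, 967] 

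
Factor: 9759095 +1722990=11482085 = 5^1*167^1 * 13751^1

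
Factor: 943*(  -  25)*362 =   -  2^1*5^2*23^1 * 41^1*181^1 = - 8534150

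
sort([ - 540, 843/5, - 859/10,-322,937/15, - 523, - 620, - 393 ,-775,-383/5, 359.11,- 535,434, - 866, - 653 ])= [ - 866,-775, - 653, - 620 ,-540, - 535 , - 523, - 393,-322, - 859/10, -383/5,937/15, 843/5,359.11 , 434]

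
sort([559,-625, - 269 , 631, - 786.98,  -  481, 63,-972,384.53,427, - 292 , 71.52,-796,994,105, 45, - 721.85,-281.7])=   [ - 972, - 796, - 786.98, - 721.85, - 625,-481, - 292, -281.7,  -  269, 45 , 63,71.52 , 105,384.53,427, 559,631 , 994] 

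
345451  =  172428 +173023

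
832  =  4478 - 3646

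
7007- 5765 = 1242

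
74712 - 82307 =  - 7595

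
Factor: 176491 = 7^1*19^1*1327^1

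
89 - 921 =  - 832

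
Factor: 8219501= 47^1 * 179^1*977^1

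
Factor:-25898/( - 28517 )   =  2^1 * 23^1 * 563^1*28517^ ( - 1) 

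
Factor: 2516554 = 2^1*199^1 *6323^1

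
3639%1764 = 111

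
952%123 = 91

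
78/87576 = 13/14596  =  0.00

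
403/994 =403/994=0.41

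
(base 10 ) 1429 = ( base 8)2625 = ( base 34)181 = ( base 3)1221221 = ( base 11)108A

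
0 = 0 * 344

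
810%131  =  24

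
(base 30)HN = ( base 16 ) 215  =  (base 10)533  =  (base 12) 385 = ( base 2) 1000010101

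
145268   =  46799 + 98469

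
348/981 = 116/327 = 0.35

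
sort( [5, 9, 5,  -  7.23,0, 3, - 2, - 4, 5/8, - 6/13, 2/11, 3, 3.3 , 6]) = [-7.23, - 4, - 2, - 6/13, 0, 2/11, 5/8, 3, 3, 3.3, 5, 5, 6, 9] 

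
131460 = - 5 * ( - 26292)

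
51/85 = 3/5 = 0.60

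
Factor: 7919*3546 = 28080774 = 2^1* 3^2 * 197^1*7919^1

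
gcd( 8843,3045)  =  1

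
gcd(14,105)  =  7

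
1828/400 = 4 + 57/100 = 4.57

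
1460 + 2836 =4296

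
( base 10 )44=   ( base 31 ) 1d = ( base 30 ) 1E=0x2c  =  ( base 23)1l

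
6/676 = 3/338=   0.01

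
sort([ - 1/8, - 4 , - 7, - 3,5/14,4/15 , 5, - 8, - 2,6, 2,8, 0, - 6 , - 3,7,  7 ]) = [ - 8, - 7, - 6 , - 4,-3, - 3,-2, - 1/8,0,4/15, 5/14, 2, 5, 6,  7, 7,8] 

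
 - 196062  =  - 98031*2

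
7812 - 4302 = 3510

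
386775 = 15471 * 25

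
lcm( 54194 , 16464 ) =1300656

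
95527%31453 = 1168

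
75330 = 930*81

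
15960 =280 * 57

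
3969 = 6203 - 2234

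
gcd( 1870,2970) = 110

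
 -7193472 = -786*9152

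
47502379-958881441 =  - 911379062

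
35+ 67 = 102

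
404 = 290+114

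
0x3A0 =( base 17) 33a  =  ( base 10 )928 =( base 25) 1c3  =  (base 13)565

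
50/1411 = 50/1411  =  0.04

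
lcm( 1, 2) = 2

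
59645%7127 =2629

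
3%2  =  1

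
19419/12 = 1618  +  1/4 = 1618.25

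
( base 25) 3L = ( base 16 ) 60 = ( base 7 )165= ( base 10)96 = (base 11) 88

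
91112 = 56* 1627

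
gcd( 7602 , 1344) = 42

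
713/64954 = 713/64954 = 0.01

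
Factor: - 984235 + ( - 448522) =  - 1432757^1 = -1432757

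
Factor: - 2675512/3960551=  - 2^3 * 47777^1*565793^( - 1) = - 382216/565793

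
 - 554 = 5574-6128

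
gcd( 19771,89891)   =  1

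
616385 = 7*88055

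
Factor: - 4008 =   -  2^3*3^1*167^1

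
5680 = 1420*4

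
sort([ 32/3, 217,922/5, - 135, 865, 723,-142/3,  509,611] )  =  [ -135, - 142/3,32/3,922/5 , 217,509, 611,  723, 865]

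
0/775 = 0 = 0.00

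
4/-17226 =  - 2/8613 = -0.00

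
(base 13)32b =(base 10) 544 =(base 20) 174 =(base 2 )1000100000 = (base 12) 394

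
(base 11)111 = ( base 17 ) 7e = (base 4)2011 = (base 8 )205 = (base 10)133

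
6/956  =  3/478 = 0.01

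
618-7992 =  - 7374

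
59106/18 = 3283 + 2/3 = 3283.67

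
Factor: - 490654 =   -  2^1*17^1*14431^1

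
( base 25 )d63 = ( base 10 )8278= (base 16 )2056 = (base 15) 26bd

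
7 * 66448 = 465136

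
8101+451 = 8552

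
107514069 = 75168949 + 32345120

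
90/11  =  90/11 = 8.18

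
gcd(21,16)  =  1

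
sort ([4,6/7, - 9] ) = [ - 9, 6/7, 4]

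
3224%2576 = 648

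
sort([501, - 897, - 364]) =[  -  897, - 364, 501]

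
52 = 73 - 21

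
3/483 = 1/161 = 0.01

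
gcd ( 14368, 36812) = 4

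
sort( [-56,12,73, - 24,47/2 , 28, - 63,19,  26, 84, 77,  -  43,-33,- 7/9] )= [ - 63, - 56,  -  43,-33, - 24, - 7/9,12,19,47/2,26 , 28, 73, 77,84 ]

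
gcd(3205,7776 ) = 1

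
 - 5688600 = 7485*( -760 )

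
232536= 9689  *24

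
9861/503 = 9861/503 = 19.60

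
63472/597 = 63472/597 = 106.32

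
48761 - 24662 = 24099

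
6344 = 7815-1471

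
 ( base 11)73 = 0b1010000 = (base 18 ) 48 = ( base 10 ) 80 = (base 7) 143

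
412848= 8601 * 48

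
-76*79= -6004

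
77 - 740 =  - 663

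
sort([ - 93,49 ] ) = [ - 93,  49 ] 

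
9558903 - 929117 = 8629786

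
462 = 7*66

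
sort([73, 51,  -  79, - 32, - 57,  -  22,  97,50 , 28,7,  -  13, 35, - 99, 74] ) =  [ - 99 , - 79, - 57, - 32,- 22,-13 , 7, 28, 35,50,51, 73,74,97 ]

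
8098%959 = 426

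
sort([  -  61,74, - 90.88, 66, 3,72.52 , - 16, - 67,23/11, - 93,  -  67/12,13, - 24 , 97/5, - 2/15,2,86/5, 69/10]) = [-93, - 90.88, - 67, - 61, - 24,- 16, - 67/12, - 2/15,2 , 23/11,3,69/10, 13,86/5,97/5, 66,  72.52,74]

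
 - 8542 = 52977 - 61519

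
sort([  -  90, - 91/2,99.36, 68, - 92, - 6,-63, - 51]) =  [ - 92, - 90,-63, - 51, - 91/2, - 6, 68 , 99.36 ] 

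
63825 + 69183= 133008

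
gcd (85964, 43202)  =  2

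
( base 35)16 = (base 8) 51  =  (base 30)1B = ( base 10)41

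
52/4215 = 52/4215 = 0.01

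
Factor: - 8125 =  - 5^4*13^1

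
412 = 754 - 342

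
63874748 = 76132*839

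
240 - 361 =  - 121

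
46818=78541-31723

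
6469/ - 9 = -6469/9 = -718.78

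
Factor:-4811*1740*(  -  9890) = 2^3*3^1*5^2*17^1*23^1*29^1*43^1*283^1 = 82790574600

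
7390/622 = 3695/311=11.88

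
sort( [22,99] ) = [22, 99] 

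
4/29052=1/7263 = 0.00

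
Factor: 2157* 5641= 3^1 * 719^1 * 5641^1= 12167637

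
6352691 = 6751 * 941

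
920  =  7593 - 6673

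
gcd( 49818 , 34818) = 6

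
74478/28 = 37239/14= 2659.93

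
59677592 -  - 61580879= 121258471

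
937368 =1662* 564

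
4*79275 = 317100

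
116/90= 1 + 13/45 =1.29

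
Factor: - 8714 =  -2^1*4357^1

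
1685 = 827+858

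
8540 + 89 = 8629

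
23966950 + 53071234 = 77038184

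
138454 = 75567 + 62887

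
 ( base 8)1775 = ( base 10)1021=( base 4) 33331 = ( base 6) 4421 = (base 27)1am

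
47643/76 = 626 + 67/76 = 626.88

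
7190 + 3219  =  10409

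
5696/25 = 227+21/25 = 227.84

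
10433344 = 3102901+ 7330443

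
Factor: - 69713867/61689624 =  - 2^(-3 )*3^(-1 )*307^1*227081^1 * 2570401^(  -  1)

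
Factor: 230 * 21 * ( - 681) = -3289230 = - 2^1 * 3^2*5^1*7^1 * 23^1 * 227^1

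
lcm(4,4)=4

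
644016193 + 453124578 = 1097140771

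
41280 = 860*48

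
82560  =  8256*10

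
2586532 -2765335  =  -178803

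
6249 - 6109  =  140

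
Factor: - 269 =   -  269^1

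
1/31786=1/31786 = 0.00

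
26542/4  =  6635+1/2= 6635.50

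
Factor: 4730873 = 7^1*675839^1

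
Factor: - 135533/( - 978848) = 2^( - 5)*13^( - 2)*181^( - 1 ) * 135533^1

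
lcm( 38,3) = 114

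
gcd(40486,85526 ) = 2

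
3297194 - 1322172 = 1975022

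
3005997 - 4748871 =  - 1742874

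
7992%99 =72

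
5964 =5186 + 778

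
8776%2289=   1909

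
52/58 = 26/29 = 0.90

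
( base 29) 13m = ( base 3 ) 1022012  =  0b1110110110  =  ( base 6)4222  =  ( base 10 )950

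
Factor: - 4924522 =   -  2^1*2462261^1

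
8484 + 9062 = 17546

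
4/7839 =4/7839 = 0.00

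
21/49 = 3/7 = 0.43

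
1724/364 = 431/91 = 4.74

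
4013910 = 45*89198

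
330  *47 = 15510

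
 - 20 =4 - 24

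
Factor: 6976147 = 31^1 * 225037^1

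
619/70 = 8+59/70 = 8.84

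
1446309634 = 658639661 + 787669973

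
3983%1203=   374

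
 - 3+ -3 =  - 6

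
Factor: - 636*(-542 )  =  344712= 2^3*3^1*53^1*271^1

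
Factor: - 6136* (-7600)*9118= 425205164800 = 2^8 *5^2*13^1*19^1*47^1*59^1*97^1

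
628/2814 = 314/1407 = 0.22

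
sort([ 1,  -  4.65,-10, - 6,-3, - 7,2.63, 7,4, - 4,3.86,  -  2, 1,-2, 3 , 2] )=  [- 10, - 7, - 6, - 4.65,-4,-3,  -  2,  -  2, 1,1, 2,2.63,3 , 3.86, 4,  7]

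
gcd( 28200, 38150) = 50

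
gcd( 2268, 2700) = 108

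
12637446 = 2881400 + 9756046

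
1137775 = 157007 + 980768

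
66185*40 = 2647400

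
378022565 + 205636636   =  583659201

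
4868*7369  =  35872292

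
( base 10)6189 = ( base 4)1200231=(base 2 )1100000101101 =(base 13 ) 2A81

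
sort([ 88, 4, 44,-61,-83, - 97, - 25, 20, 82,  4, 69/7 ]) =[ - 97, - 83, - 61, - 25 , 4, 4,  69/7 , 20,44,  82,88 ] 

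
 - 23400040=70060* ( - 334)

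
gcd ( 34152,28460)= 5692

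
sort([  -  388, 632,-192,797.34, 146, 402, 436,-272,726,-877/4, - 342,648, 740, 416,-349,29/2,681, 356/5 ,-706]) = [- 706, - 388, - 349,- 342, - 272,- 877/4, - 192,29/2, 356/5,146,402,416, 436,632,648,681  ,  726 , 740, 797.34 ]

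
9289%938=847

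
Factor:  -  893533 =-389^1*2297^1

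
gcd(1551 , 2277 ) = 33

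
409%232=177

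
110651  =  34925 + 75726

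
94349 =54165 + 40184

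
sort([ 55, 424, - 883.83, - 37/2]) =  [ - 883.83, - 37/2, 55,424]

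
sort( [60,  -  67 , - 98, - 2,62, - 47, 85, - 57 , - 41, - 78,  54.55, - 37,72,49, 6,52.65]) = [ - 98, - 78, - 67,-57, - 47, - 41,  -  37, - 2,6,49 , 52.65,54.55,60,62,72,85 ]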